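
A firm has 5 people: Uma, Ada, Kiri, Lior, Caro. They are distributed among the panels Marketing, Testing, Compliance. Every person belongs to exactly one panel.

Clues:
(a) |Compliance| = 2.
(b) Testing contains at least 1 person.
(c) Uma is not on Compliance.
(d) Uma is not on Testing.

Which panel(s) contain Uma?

Uma: Marketing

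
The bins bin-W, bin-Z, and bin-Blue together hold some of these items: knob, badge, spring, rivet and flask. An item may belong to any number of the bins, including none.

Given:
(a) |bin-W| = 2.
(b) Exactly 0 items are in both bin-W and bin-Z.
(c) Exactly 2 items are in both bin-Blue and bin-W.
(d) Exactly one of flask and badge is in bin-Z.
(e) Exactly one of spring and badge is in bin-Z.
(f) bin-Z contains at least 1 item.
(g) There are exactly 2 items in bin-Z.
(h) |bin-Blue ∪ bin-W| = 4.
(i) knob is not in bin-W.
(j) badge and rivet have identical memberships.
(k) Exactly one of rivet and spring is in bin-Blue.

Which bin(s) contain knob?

knob: bin-Blue

From (i): knob ∉ bin-W.
Suppose knob ∈ bin-Z: no assignment then satisfies all the clues, so knob ∉ bin-Z.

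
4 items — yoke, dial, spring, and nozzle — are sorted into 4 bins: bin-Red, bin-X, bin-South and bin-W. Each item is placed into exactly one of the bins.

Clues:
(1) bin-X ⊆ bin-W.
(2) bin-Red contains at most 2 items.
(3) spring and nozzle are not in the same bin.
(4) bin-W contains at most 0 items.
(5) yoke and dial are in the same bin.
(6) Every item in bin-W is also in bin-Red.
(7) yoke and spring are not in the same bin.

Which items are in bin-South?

bin-South = {dial, nozzle, yoke}

(4): bin-W already has 0, so the rest are out.
(1) contrapositive: yoke ∉ bin-X.
(1) contrapositive: dial ∉ bin-X.
(1) contrapositive: spring ∉ bin-X.
(1) contrapositive: nozzle ∉ bin-X.
Suppose yoke ∉ bin-South: no assignment then satisfies all the clues, so yoke ∈ bin-South.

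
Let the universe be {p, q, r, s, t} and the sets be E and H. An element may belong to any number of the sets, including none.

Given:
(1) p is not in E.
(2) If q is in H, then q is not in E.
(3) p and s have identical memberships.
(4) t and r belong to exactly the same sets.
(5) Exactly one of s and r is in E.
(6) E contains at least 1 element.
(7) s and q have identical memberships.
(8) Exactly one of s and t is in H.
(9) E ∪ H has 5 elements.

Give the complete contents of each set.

E = {r, t}; H = {p, q, s}

From (1): p ∉ E.
(3): s matches p: s ∉ E.
(5) (exactly one): r ∈ E.
(7): q matches s: q ∉ E.
(4): t matches r: t ∈ E.
Suppose p ∉ H: no assignment then satisfies all the clues, so p ∈ H.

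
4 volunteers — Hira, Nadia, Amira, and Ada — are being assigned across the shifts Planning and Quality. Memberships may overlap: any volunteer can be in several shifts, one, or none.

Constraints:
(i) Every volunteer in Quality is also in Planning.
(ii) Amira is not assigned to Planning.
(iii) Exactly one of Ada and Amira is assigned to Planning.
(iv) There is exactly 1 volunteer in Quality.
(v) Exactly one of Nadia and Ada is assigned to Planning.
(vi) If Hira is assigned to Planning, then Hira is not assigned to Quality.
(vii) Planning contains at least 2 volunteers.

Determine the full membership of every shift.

From (ii): Amira ∉ Planning.
(i) contrapositive: Amira ∉ Quality.
(iii) (exactly one): Ada ∈ Planning.
(v) (exactly one): Nadia ∉ Planning.
(vii): only 2 candidates remain for Planning, so all are in.
(i) contrapositive: Nadia ∉ Quality.
(vi): Hira ∉ Quality.
(iv): only 1 candidates remain for Quality, so all are in.

Planning = {Ada, Hira}; Quality = {Ada}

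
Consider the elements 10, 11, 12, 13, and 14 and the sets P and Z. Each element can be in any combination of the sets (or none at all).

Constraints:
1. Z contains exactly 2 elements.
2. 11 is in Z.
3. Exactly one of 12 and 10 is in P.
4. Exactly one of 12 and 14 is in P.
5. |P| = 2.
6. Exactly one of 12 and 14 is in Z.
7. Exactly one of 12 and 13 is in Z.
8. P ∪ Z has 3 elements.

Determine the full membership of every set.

P = {12, 13}; Z = {11, 12}

From (2): 11 ∈ Z.
Suppose 10 ∈ P: no assignment then satisfies all the clues, so 10 ∉ P.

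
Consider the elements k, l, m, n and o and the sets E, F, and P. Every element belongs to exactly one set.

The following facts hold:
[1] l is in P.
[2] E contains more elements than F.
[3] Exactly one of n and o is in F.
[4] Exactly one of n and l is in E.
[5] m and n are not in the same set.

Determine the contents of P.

From (1): l ∈ P.
(4) (exactly one): n ∈ E.
(5): m ∉ E.
(3) (exactly one): o ∈ F.
Suppose k ∈ P: no assignment then satisfies all the clues, so k ∉ P.

P = {l, m}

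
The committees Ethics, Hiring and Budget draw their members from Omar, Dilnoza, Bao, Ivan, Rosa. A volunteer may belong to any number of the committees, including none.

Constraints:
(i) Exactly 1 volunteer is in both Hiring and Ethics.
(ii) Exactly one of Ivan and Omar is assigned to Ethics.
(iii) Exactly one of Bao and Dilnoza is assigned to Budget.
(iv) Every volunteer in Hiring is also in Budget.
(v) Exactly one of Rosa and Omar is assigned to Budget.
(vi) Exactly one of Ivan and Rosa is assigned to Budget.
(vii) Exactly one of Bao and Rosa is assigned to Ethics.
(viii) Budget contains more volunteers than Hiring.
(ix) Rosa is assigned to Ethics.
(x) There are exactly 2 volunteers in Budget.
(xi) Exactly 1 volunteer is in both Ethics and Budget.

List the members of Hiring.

From (ix): Rosa ∈ Ethics.
(vii) (exactly one): Bao ∉ Ethics.
Suppose Omar ∈ Hiring: no assignment then satisfies all the clues, so Omar ∉ Hiring.

Hiring = {Rosa}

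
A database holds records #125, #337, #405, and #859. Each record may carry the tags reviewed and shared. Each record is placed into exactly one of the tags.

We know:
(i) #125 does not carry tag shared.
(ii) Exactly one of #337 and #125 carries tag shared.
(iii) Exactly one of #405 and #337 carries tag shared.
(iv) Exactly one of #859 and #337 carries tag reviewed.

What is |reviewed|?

From (i): #125 ∉ shared.
(ii) (exactly one): #337 ∈ shared.
(iii) (exactly one): #405 ∉ shared.
(iv) (exactly one): #859 ∈ reviewed.
Only one tag left: #125 ∈ reviewed.
Only one tag left: #405 ∈ reviewed.

3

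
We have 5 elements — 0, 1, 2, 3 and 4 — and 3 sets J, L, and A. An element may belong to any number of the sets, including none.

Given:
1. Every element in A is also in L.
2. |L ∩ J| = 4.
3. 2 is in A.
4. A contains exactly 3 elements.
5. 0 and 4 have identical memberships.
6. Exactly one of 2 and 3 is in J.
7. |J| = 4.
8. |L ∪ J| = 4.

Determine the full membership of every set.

J = {0, 1, 2, 4}; L = {0, 1, 2, 4}; A = {0, 2, 4}

From (3): 2 ∈ A.
(1) with 2 ∈ A: 2 ∈ L.
Suppose 0 ∉ J: no assignment then satisfies all the clues, so 0 ∈ J.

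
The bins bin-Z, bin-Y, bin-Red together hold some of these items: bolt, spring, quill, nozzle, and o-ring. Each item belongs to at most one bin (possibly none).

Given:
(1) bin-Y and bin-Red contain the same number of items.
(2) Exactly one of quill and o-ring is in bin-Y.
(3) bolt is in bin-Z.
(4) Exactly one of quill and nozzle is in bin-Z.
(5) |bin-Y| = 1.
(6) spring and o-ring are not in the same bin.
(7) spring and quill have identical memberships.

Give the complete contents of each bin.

bin-Z = {bolt, quill, spring}; bin-Y = {o-ring}; bin-Red = {nozzle}

From (3): bolt ∈ bin-Z.
Suppose spring ∉ bin-Z: no assignment then satisfies all the clues, so spring ∈ bin-Z.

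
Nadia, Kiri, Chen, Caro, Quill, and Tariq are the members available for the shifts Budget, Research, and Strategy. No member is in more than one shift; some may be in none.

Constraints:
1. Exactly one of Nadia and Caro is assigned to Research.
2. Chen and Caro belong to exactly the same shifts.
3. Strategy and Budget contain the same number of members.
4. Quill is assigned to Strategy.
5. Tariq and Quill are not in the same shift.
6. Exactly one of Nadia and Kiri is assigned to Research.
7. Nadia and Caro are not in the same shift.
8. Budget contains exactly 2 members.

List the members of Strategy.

Strategy = {Kiri, Quill}

From (4): Quill ∈ Strategy.
(5): Tariq ∉ Strategy.
Suppose Nadia ∈ Strategy: no assignment then satisfies all the clues, so Nadia ∉ Strategy.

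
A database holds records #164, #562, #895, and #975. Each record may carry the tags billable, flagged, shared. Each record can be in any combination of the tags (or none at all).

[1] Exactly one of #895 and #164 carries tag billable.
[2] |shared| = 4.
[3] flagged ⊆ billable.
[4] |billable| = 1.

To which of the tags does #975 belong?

(2): only 4 candidates remain for shared, so all are in.
Suppose #975 ∈ billable: no assignment then satisfies all the clues, so #975 ∉ billable.

#975: shared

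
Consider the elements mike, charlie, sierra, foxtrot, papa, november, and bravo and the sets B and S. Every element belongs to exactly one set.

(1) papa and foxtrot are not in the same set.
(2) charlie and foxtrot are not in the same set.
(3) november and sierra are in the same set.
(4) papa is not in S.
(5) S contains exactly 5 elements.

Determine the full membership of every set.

B = {charlie, papa}; S = {bravo, foxtrot, mike, november, sierra}

From (4): papa ∉ S.
Only one set left: papa ∈ B.
(1): foxtrot ∉ B.
Only one set left: foxtrot ∈ S.
(2): charlie ∉ S.
(5): only 5 candidates remain for S, so all are in.
Only one set left: charlie ∈ B.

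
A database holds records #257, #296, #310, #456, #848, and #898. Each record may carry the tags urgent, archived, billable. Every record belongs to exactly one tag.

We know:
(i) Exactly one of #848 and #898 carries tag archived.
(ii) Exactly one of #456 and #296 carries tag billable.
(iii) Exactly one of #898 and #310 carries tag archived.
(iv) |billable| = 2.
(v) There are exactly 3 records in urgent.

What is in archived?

archived = {#898}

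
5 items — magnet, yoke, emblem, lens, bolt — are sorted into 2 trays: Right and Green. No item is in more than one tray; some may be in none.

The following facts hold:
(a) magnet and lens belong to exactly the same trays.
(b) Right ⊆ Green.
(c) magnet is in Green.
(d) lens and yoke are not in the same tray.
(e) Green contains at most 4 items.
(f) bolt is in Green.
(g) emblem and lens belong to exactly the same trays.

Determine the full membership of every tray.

Right = {}; Green = {bolt, emblem, lens, magnet}

From (c): magnet ∈ Green.
From (f): bolt ∈ Green.
(a): lens matches magnet: lens ∉ Right.
(a): lens matches magnet: lens ∈ Green.
(d): yoke ∉ Green.
(g): emblem matches lens: emblem ∉ Right.
(g): emblem matches lens: emblem ∈ Green.
(b) contrapositive: yoke ∉ Right.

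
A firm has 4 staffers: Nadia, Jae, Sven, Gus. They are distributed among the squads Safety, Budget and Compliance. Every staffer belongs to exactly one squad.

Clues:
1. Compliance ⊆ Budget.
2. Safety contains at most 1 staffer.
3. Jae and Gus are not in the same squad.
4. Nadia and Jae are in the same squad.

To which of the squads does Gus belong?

Gus: Safety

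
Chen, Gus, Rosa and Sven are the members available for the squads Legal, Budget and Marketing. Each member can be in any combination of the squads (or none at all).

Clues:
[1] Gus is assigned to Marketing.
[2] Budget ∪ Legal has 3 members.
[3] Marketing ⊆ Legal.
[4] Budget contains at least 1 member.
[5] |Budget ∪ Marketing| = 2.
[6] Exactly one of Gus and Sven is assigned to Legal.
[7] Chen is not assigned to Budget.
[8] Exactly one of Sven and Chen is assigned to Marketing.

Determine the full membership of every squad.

Legal = {Chen, Gus, Rosa}; Budget = {Gus}; Marketing = {Chen, Gus}

From (1): Gus ∈ Marketing.
From (7): Chen ∉ Budget.
(3) with Gus ∈ Marketing: Gus ∈ Legal.
(6) (exactly one): Sven ∉ Legal.
(3) contrapositive: Sven ∉ Marketing.
(8) (exactly one): Chen ∈ Marketing.
(3) with Chen ∈ Marketing: Chen ∈ Legal.
Suppose Gus ∉ Budget: no assignment then satisfies all the clues, so Gus ∈ Budget.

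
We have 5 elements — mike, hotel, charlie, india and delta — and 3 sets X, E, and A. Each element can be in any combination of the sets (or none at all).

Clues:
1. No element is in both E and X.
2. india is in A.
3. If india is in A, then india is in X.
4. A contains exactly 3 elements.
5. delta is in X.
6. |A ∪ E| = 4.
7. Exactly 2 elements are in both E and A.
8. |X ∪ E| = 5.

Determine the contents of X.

From (2): india ∈ A.
From (5): delta ∈ X.
(1) (disjoint): delta ∉ E.
(3): india ∈ X.
(1) (disjoint): india ∉ E.
Suppose mike ∈ X: no assignment then satisfies all the clues, so mike ∉ X.

X = {delta, india}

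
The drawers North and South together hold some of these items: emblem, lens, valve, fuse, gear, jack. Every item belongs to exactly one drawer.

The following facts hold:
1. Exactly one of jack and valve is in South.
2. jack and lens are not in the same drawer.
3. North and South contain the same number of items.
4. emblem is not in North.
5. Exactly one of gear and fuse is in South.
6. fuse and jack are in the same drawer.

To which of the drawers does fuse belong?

From (4): emblem ∉ North.
Only one drawer left: emblem ∈ South.
Suppose fuse ∈ North: no assignment then satisfies all the clues, so fuse ∉ North.

fuse: South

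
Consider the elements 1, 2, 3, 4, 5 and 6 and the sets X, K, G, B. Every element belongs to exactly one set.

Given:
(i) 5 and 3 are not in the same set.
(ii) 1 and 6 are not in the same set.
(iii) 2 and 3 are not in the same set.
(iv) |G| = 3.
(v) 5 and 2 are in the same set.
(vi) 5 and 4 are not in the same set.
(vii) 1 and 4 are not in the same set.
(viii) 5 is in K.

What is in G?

G = {3, 4, 6}

From (viii): 5 ∈ K.
(i): 3 ∉ K.
(v): 2 matches 5: 2 ∉ X.
(v): 2 matches 5: 2 ∈ K.
(vi): 4 ∉ K.
Suppose 1 ∈ G: no assignment then satisfies all the clues, so 1 ∉ G.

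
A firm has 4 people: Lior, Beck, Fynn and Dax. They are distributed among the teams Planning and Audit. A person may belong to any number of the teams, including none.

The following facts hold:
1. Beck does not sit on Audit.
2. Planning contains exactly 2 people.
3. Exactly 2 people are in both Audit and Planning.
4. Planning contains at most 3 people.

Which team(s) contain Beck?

Beck: none

From (1): Beck ∉ Audit.
Suppose Beck ∈ Planning: no assignment then satisfies all the clues, so Beck ∉ Planning.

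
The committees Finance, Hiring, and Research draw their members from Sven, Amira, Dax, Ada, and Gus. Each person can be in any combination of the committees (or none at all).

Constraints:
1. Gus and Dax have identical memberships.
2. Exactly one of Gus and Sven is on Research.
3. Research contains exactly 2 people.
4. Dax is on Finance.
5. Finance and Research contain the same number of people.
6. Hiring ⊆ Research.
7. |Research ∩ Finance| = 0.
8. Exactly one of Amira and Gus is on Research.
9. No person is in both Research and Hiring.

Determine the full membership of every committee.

Finance = {Dax, Gus}; Hiring = {}; Research = {Amira, Sven}

From (4): Dax ∈ Finance.
(1): Gus matches Dax: Gus ∈ Finance.
Suppose Sven ∈ Finance: no assignment then satisfies all the clues, so Sven ∉ Finance.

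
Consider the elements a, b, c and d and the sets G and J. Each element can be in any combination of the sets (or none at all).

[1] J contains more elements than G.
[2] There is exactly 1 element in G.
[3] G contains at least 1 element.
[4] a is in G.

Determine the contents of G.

G = {a}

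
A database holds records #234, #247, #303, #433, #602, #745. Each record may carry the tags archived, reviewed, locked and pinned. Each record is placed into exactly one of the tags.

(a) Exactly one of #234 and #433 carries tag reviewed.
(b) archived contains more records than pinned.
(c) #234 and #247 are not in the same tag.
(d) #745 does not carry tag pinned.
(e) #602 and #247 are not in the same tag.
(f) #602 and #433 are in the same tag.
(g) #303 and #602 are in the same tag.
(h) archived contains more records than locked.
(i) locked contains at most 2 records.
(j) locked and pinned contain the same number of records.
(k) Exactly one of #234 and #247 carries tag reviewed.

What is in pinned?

pinned = {#247}

From (d): #745 ∉ pinned.
Suppose #234 ∈ pinned: no assignment then satisfies all the clues, so #234 ∉ pinned.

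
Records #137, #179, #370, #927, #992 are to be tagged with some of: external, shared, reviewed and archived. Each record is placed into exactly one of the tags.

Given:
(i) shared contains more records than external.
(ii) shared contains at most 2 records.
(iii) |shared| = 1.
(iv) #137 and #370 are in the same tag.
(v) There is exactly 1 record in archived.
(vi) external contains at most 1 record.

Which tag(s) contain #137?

#137: reviewed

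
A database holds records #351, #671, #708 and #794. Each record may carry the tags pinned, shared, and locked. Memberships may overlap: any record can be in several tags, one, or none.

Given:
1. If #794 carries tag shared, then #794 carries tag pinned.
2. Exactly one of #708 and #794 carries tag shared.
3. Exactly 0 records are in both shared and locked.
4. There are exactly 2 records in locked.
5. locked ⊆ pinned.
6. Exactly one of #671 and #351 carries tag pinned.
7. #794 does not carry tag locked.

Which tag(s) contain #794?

#794: pinned, shared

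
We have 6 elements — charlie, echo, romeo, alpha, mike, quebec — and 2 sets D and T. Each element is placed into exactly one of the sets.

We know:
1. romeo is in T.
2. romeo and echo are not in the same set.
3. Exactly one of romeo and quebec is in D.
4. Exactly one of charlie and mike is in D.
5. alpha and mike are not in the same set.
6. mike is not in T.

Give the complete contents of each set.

D = {echo, mike, quebec}; T = {alpha, charlie, romeo}

From (1): romeo ∈ T.
From (6): mike ∉ T.
(2): echo ∉ T.
(3) (exactly one): quebec ∈ D.
Only one set left: echo ∈ D.
Only one set left: mike ∈ D.
(4) (exactly one): charlie ∉ D.
(5): alpha ∉ D.
Only one set left: charlie ∈ T.
Only one set left: alpha ∈ T.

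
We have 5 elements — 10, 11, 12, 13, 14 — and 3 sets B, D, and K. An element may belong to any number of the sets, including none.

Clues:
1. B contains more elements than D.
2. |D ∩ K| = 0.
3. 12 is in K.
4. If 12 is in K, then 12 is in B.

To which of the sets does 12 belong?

12: B, K

From (3): 12 ∈ K.
(4): 12 ∈ B.
Suppose 12 ∈ D: no assignment then satisfies all the clues, so 12 ∉ D.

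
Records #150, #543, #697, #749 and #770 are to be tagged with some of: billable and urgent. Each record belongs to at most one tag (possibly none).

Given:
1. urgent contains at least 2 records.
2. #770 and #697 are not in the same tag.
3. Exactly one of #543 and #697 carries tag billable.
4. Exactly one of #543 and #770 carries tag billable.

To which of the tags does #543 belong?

#543: billable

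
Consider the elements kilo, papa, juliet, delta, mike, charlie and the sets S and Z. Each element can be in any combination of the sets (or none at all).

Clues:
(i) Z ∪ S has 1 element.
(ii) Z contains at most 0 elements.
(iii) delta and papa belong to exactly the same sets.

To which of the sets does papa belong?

papa: none

(ii): Z already has 0, so the rest are out.
Suppose papa ∈ S: no assignment then satisfies all the clues, so papa ∉ S.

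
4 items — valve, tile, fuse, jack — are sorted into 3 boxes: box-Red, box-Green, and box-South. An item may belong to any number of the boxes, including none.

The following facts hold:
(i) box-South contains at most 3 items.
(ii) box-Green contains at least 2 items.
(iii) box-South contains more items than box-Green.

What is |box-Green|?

2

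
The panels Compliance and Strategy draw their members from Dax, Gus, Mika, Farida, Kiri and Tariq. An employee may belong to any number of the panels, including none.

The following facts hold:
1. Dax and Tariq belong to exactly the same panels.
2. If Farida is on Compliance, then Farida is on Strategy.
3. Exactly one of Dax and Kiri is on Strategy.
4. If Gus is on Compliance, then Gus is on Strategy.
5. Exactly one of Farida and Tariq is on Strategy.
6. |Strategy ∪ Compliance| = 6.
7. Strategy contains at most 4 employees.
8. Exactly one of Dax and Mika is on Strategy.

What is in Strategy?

Strategy = {Farida, Gus, Kiri, Mika}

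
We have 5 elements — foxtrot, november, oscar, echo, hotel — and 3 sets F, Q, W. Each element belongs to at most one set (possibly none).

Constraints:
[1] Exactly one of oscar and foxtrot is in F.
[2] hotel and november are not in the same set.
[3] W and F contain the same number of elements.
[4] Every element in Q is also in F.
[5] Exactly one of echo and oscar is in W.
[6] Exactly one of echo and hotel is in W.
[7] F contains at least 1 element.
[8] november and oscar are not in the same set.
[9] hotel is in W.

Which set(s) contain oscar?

oscar: W

From (9): hotel ∈ W.
(2): november ∉ W.
(6) (exactly one): echo ∉ W.
(5) (exactly one): oscar ∈ W.
(1) (exactly one): foxtrot ∈ F.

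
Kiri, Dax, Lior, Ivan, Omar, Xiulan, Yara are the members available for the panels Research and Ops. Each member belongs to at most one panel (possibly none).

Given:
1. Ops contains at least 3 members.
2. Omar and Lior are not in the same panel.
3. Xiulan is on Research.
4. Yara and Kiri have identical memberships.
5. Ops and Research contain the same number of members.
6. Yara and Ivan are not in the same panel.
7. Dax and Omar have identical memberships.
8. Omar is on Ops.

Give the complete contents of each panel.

Research = {Kiri, Xiulan, Yara}; Ops = {Dax, Ivan, Omar}

From (3): Xiulan ∈ Research.
From (8): Omar ∈ Ops.
(2): Lior ∉ Ops.
(7): Dax matches Omar: Dax ∉ Research.
(7): Dax matches Omar: Dax ∈ Ops.
Suppose Kiri ∉ Research: no assignment then satisfies all the clues, so Kiri ∈ Research.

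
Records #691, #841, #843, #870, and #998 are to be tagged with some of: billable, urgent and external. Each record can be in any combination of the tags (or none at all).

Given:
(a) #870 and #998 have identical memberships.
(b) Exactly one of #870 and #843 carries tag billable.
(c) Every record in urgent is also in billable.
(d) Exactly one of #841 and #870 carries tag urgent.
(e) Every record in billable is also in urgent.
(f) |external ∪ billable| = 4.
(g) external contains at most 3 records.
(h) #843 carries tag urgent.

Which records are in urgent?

urgent = {#841, #843}

From (h): #843 ∈ urgent.
(c) with #843 ∈ urgent: #843 ∈ billable.
(b) (exactly one): #870 ∉ billable.
(c) contrapositive: #870 ∉ urgent.
(d) (exactly one): #841 ∈ urgent.
(a): #998 matches #870: #998 ∉ billable.
(a): #998 matches #870: #998 ∉ urgent.
(c) with #841 ∈ urgent: #841 ∈ billable.
Suppose #691 ∈ urgent: no assignment then satisfies all the clues, so #691 ∉ urgent.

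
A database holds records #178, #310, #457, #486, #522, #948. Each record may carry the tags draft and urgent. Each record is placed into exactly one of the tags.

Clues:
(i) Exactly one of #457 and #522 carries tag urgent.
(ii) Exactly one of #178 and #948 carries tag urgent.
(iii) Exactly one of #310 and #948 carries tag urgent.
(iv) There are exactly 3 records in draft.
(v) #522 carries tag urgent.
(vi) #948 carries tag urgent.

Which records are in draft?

draft = {#178, #310, #457}

From (v): #522 ∈ urgent.
From (vi): #948 ∈ urgent.
(i) (exactly one): #457 ∉ urgent.
(ii) (exactly one): #178 ∉ urgent.
(iii) (exactly one): #310 ∉ urgent.
Only one tag left: #178 ∈ draft.
Only one tag left: #310 ∈ draft.
Only one tag left: #457 ∈ draft.
(iv): draft already has 3, so the rest are out.
Only one tag left: #486 ∈ urgent.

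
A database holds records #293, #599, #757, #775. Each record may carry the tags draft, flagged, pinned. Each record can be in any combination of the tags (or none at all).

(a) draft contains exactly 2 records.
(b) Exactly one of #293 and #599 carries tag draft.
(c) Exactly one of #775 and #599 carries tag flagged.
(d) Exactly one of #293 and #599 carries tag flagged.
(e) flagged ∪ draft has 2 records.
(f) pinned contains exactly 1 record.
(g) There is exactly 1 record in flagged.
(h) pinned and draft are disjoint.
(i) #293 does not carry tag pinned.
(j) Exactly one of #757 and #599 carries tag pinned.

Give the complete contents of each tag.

draft = {#599, #775}; flagged = {#599}; pinned = {#757}

From (i): #293 ∉ pinned.
Suppose #293 ∈ draft: no assignment then satisfies all the clues, so #293 ∉ draft.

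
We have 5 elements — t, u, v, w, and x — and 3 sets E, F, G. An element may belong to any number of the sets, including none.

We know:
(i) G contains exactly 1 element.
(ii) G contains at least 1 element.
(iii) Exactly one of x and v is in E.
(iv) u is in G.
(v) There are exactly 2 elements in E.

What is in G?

From (iv): u ∈ G.
(i): G already has 1, so the rest are out.

G = {u}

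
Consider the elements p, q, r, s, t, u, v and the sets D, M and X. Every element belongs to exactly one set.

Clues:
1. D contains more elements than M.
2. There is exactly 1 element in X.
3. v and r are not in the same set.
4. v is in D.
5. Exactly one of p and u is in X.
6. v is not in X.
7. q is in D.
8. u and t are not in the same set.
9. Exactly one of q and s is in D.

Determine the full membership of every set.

D = {p, q, t, v}; M = {r, s}; X = {u}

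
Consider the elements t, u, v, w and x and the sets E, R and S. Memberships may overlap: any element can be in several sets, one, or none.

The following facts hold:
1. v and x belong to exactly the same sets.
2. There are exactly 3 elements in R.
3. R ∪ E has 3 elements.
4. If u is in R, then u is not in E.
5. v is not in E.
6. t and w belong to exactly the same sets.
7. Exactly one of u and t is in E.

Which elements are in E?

E = {t, w}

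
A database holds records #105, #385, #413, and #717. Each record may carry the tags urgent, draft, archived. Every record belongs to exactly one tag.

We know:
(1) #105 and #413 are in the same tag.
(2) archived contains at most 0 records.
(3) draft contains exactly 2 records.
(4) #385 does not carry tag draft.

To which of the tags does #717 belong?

#717: urgent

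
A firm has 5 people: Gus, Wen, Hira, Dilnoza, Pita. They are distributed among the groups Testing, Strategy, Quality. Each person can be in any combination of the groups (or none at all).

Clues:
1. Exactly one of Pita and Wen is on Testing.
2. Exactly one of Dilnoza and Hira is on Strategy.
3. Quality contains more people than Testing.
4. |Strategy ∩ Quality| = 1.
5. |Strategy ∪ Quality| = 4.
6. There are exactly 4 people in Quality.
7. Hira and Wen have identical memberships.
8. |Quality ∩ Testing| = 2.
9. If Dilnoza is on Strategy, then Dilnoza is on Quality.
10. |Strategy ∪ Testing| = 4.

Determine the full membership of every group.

Testing = {Gus, Hira, Wen}; Strategy = {Dilnoza}; Quality = {Dilnoza, Hira, Pita, Wen}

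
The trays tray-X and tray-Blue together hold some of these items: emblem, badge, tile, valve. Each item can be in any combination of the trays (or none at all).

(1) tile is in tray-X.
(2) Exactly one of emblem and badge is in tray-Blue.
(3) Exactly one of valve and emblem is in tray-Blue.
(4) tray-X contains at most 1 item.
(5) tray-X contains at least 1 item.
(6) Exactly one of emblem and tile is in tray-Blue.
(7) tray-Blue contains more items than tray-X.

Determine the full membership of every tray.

tray-X = {tile}; tray-Blue = {badge, tile, valve}

From (1): tile ∈ tray-X.
(4): tray-X already has 1, so the rest are out.
Suppose emblem ∈ tray-Blue: no assignment then satisfies all the clues, so emblem ∉ tray-Blue.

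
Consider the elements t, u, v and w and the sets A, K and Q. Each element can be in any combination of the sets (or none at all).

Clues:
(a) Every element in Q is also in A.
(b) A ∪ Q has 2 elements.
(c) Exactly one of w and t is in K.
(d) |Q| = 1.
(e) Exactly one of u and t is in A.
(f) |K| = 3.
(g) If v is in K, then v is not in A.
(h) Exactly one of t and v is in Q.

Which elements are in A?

A = {t, w}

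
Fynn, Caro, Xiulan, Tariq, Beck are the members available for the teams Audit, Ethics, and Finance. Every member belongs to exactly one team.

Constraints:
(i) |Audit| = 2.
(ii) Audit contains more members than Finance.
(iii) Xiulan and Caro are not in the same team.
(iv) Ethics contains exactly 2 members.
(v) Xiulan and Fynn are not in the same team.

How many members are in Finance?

1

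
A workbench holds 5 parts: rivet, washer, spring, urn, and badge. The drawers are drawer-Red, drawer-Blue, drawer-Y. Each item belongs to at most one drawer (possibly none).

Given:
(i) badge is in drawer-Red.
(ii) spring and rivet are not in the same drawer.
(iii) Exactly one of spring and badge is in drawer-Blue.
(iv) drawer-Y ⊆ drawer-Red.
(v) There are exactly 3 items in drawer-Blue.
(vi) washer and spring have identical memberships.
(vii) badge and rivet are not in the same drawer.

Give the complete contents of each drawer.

drawer-Red = {badge}; drawer-Blue = {spring, urn, washer}; drawer-Y = {}

From (i): badge ∈ drawer-Red.
(iii) (exactly one): spring ∈ drawer-Blue.
(vi): washer matches spring: washer ∉ drawer-Red.
(vi): washer matches spring: washer ∈ drawer-Blue.
(vii): rivet ∉ drawer-Red.
(ii): rivet ∉ drawer-Blue.
(iv) contrapositive: rivet ∉ drawer-Y.
(v): only 3 candidates remain for drawer-Blue, so all are in.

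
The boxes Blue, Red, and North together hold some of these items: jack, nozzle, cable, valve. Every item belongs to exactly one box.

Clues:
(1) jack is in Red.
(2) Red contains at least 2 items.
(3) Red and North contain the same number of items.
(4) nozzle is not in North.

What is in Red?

Red = {jack, nozzle}

From (1): jack ∈ Red.
From (4): nozzle ∉ North.
Suppose nozzle ∉ Red: no assignment then satisfies all the clues, so nozzle ∈ Red.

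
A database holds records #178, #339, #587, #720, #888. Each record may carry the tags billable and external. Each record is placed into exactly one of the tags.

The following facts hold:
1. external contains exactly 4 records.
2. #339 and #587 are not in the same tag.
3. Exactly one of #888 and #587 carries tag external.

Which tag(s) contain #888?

#888: external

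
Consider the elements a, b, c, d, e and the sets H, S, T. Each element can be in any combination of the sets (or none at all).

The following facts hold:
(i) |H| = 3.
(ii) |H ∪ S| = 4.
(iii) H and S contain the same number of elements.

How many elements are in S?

3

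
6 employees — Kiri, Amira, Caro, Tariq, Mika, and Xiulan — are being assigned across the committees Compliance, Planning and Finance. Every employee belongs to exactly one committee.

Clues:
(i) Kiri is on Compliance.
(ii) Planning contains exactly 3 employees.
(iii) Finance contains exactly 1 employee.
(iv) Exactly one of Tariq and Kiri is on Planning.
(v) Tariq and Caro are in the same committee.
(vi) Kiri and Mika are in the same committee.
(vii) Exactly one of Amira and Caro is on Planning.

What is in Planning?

From (i): Kiri ∈ Compliance.
(iv) (exactly one): Tariq ∈ Planning.
(v): Caro matches Tariq: Caro ∉ Compliance.
(v): Caro matches Tariq: Caro ∈ Planning.
(vi): Mika matches Kiri: Mika ∈ Compliance.
(vii) (exactly one): Amira ∉ Planning.
(ii): only 3 candidates remain for Planning, so all are in.
(iii): only 1 candidates remain for Finance, so all are in.

Planning = {Caro, Tariq, Xiulan}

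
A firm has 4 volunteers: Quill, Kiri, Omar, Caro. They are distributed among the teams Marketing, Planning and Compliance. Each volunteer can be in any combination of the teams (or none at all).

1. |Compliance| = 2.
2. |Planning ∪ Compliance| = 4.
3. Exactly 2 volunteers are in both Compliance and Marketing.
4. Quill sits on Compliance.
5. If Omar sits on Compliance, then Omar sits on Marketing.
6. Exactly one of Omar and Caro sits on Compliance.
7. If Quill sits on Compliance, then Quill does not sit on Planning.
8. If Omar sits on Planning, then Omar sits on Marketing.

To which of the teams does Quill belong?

Quill: Compliance, Marketing

From (4): Quill ∈ Compliance.
(7): Quill ∉ Planning.
Suppose Quill ∉ Marketing: no assignment then satisfies all the clues, so Quill ∈ Marketing.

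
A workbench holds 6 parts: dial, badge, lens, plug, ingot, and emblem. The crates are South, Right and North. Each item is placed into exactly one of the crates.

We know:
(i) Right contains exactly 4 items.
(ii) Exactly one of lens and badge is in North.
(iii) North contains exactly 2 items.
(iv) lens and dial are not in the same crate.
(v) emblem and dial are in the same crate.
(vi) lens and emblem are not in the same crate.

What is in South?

South = {}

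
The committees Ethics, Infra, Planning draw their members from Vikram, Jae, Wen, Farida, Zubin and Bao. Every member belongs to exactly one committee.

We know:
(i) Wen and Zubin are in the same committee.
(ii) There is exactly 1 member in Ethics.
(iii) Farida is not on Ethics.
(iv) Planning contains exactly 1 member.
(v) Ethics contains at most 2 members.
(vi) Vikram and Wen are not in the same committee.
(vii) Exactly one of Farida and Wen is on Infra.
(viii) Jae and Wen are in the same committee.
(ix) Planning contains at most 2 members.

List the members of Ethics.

Ethics = {Vikram}

From (iii): Farida ∉ Ethics.
Suppose Vikram ∉ Ethics: no assignment then satisfies all the clues, so Vikram ∈ Ethics.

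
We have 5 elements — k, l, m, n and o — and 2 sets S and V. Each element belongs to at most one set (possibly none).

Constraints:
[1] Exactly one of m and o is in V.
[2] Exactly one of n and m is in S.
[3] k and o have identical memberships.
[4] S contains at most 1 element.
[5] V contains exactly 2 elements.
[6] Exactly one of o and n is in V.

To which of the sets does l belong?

l: none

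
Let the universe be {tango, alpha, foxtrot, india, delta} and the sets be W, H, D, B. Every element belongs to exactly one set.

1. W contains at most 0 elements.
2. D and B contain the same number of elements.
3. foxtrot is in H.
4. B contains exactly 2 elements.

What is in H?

H = {foxtrot}

From (3): foxtrot ∈ H.
(1): W already has 0, so the rest are out.
Suppose tango ∈ H: no assignment then satisfies all the clues, so tango ∉ H.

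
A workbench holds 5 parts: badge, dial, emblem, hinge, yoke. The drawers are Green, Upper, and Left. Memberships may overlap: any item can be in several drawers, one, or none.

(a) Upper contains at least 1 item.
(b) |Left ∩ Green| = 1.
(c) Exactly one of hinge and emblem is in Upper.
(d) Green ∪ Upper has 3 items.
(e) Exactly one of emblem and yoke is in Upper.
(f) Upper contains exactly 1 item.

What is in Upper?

Upper = {emblem}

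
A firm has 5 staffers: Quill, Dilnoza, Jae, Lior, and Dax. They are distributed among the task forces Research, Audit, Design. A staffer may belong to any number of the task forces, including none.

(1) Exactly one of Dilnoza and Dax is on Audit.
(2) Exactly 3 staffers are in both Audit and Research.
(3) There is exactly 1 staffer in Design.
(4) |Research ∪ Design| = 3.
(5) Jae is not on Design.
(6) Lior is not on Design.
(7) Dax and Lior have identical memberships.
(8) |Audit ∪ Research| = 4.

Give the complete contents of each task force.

Research = {Dax, Lior, Quill}; Audit = {Dax, Jae, Lior, Quill}; Design = {Quill}

From (5): Jae ∉ Design.
From (6): Lior ∉ Design.
(7): Dax matches Lior: Dax ∉ Design.
Suppose Quill ∉ Research: no assignment then satisfies all the clues, so Quill ∈ Research.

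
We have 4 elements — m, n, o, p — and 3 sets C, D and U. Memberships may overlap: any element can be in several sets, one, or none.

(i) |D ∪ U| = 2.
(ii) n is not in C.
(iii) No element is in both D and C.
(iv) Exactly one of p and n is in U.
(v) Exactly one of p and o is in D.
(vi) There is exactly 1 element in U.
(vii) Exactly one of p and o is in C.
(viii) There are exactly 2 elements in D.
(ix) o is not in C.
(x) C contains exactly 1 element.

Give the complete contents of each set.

C = {p}; D = {n, o}; U = {n}

From (ii): n ∉ C.
From (ix): o ∉ C.
(vii) (exactly one): p ∈ C.
(x): C already has 1, so the rest are out.
(iii) (disjoint): p ∉ D.
(v) (exactly one): o ∈ D.
Suppose m ∈ D: no assignment then satisfies all the clues, so m ∉ D.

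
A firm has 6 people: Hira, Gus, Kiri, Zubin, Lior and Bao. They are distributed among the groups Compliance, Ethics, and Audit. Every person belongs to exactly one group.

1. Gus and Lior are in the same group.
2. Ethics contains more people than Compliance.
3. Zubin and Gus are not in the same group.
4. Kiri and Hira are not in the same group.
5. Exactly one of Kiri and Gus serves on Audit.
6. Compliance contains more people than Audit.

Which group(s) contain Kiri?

Kiri: Audit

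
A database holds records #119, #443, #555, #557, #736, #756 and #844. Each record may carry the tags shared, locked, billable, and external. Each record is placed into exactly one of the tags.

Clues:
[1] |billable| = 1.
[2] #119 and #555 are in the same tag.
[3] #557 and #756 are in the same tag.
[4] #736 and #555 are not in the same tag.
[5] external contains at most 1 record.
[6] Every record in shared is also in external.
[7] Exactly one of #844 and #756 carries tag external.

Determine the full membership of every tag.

shared = {}; locked = {#119, #443, #555, #557, #756}; billable = {#736}; external = {#844}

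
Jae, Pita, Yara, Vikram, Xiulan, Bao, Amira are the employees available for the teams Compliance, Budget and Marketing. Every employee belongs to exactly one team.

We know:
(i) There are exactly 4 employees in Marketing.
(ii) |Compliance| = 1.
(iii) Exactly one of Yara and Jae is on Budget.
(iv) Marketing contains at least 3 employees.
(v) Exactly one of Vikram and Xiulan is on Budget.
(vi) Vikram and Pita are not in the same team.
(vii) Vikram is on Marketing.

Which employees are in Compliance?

Compliance = {Pita}

From (vii): Vikram ∈ Marketing.
(v) (exactly one): Xiulan ∈ Budget.
(vi): Pita ∉ Marketing.
Suppose Jae ∈ Compliance: no assignment then satisfies all the clues, so Jae ∉ Compliance.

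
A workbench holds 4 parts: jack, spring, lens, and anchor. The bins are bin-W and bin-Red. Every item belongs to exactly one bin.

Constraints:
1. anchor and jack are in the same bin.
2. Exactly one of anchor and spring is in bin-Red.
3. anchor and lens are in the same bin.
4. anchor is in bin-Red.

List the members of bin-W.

bin-W = {spring}

From (4): anchor ∈ bin-Red.
(1): jack matches anchor: jack ∉ bin-W.
(1): jack matches anchor: jack ∈ bin-Red.
(2) (exactly one): spring ∉ bin-Red.
(3): lens matches anchor: lens ∉ bin-W.
(3): lens matches anchor: lens ∈ bin-Red.
Only one bin left: spring ∈ bin-W.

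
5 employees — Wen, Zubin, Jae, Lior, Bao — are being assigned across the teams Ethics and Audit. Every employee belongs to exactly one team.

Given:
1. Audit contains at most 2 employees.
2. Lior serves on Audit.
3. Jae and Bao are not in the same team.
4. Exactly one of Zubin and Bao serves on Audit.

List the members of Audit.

Audit = {Bao, Lior}

From (2): Lior ∈ Audit.
Suppose Wen ∈ Audit: no assignment then satisfies all the clues, so Wen ∉ Audit.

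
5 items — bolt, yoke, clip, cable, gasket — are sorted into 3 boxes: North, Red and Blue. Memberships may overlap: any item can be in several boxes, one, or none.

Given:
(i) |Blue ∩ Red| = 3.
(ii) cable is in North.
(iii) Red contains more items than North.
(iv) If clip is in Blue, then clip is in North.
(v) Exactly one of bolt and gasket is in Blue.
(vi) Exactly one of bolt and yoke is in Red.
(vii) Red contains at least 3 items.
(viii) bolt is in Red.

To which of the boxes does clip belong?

clip: Blue, North, Red

From (ii): cable ∈ North.
From (viii): bolt ∈ Red.
(vi) (exactly one): yoke ∉ Red.
Suppose clip ∉ North: no assignment then satisfies all the clues, so clip ∈ North.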